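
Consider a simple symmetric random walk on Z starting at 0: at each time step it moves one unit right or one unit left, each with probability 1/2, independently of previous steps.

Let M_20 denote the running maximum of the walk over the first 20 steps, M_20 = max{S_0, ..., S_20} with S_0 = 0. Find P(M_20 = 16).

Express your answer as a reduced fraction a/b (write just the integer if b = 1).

Answer: 95/524288

Derivation:
Let M_20 = max(S_0,...,S_20). Use the reflection principle: for j ≥ 1, #{paths with M_20 ≥ j} = #{S_20 ≥ j} + #{S_20 ≥ j+1}.
By reflection, #{M_20 ≥ 16} = #{S_20 ≥ 16} + #{S_20 ≥ 17} = 211 + 21 = 232.
#{M_20 ≥ 17} = #{S_20 ≥ 17} + #{S_20 ≥ 18} = 21 + 21 = 42.
#{M_20 = 16} = 232 - 42 = 190.
P(M_20 = 16) = 190/1048576 = 95/524288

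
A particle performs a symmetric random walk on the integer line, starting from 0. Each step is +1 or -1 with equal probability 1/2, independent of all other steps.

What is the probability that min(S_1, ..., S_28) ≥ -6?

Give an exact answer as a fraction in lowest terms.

Let f(t,s) = #length-t paths at position s with S_1..S_t all ≥ -6.
f(t,s) = f(t-1,s-1) + f(t-1,s+1) for s ≥ -6; f(t,s) = 0 for s < -6.
t=0: f(0,0)=1
t=1: f(1,-1)=1 f(1,1)=1
t=2: f(2,-2)=1 f(2,0)=2 f(2,2)=1
t=3: f(3,-3)=1 f(3,-1)=3 f(3,1)=3 f(3,3)=1
t=4: f(4,-4)=1 f(4,-2)=4 f(4,0)=6 f(4,2)=4 f(4,4)=1
t=5: f(5,-5)=1 f(5,-3)=5 f(5,-1)=10 f(5,1)=10 f(5,3)=5 f(5,5)=1
t=6: f(6,-6)=1 f(6,-4)=6 f(6,-2)=15 f(6,0)=20 f(6,2)=15 f(6,4)=6 f(6,6)=1
t=7: f(7,-5)=7 f(7,-3)=21 f(7,-1)=35 f(7,1)=35 f(7,3)=21 f(7,5)=7 f(7,7)=1
t=8: f(8,-6)=7 f(8,-4)=28 f(8,-2)=56 f(8,0)=70 f(8,2)=56 f(8,4)=28 f(8,6)=8 f(8,8)=1
t=9: f(9,-5)=35 f(9,-3)=84 f(9,-1)=126 f(9,1)=126 f(9,3)=84 f(9,5)=36 f(9,7)=9 f(9,9)=1
t=10: f(10,-6)=35 f(10,-4)=119 f(10,-2)=210 f(10,0)=252 f(10,2)=210 f(10,4)=120 f(10,6)=45 f(10,8)=10 f(10,10)=1
t=11: f(11,-5)=154 f(11,-3)=329 f(11,-1)=462 f(11,1)=462 f(11,3)=330 f(11,5)=165 f(11,7)=55 f(11,9)=11 f(11,11)=1
t=12: f(12,-6)=154 f(12,-4)=483 f(12,-2)=791 f(12,0)=924 f(12,2)=792 f(12,4)=495 f(12,6)=220 f(12,8)=66 f(12,10)=12 f(12,12)=1
t=13: f(13,-5)=637 f(13,-3)=1274 f(13,-1)=1715 f(13,1)=1716 f(13,3)=1287 f(13,5)=715 f(13,7)=286 f(13,9)=78 f(13,11)=13 f(13,13)=1
t=14: f(14,-6)=637 f(14,-4)=1911 f(14,-2)=2989 f(14,0)=3431 f(14,2)=3003 f(14,4)=2002 f(14,6)=1001 f(14,8)=364 f(14,10)=91 f(14,12)=14 f(14,14)=1
t=15: f(15,-5)=2548 f(15,-3)=4900 f(15,-1)=6420 f(15,1)=6434 f(15,3)=5005 f(15,5)=3003 f(15,7)=1365 f(15,9)=455 f(15,11)=105 f(15,13)=15 f(15,15)=1
t=16: f(16,-6)=2548 f(16,-4)=7448 f(16,-2)=11320 f(16,0)=12854 f(16,2)=11439 f(16,4)=8008 f(16,6)=4368 f(16,8)=1820 f(16,10)=560 f(16,12)=120 f(16,14)=16 f(16,16)=1
t=17: f(17,-5)=9996 f(17,-3)=18768 f(17,-1)=24174 f(17,1)=24293 f(17,3)=19447 f(17,5)=12376 f(17,7)=6188 f(17,9)=2380 f(17,11)=680 f(17,13)=136 f(17,15)=17 f(17,17)=1
t=18: f(18,-6)=9996 f(18,-4)=28764 f(18,-2)=42942 f(18,0)=48467 f(18,2)=43740 f(18,4)=31823 f(18,6)=18564 f(18,8)=8568 f(18,10)=3060 f(18,12)=816 f(18,14)=153 f(18,16)=18 f(18,18)=1
t=19: f(19,-5)=38760 f(19,-3)=71706 f(19,-1)=91409 f(19,1)=92207 f(19,3)=75563 f(19,5)=50387 f(19,7)=27132 f(19,9)=11628 f(19,11)=3876 f(19,13)=969 f(19,15)=171 f(19,17)=19 f(19,19)=1
t=20: f(20,-6)=38760 f(20,-4)=110466 f(20,-2)=163115 f(20,0)=183616 f(20,2)=167770 f(20,4)=125950 f(20,6)=77519 f(20,8)=38760 f(20,10)=15504 f(20,12)=4845 f(20,14)=1140 f(20,16)=190 f(20,18)=20 f(20,20)=1
t=21: f(21,-5)=149226 f(21,-3)=273581 f(21,-1)=346731 f(21,1)=351386 f(21,3)=293720 f(21,5)=203469 f(21,7)=116279 f(21,9)=54264 f(21,11)=20349 f(21,13)=5985 f(21,15)=1330 f(21,17)=210 f(21,19)=21 f(21,21)=1
t=22: f(22,-6)=149226 f(22,-4)=422807 f(22,-2)=620312 f(22,0)=698117 f(22,2)=645106 f(22,4)=497189 f(22,6)=319748 f(22,8)=170543 f(22,10)=74613 f(22,12)=26334 f(22,14)=7315 f(22,16)=1540 f(22,18)=231 f(22,20)=22 f(22,22)=1
t=23: f(23,-5)=572033 f(23,-3)=1043119 f(23,-1)=1318429 f(23,1)=1343223 f(23,3)=1142295 f(23,5)=816937 f(23,7)=490291 f(23,9)=245156 f(23,11)=100947 f(23,13)=33649 f(23,15)=8855 f(23,17)=1771 f(23,19)=253 f(23,21)=23 f(23,23)=1
t=24: f(24,-6)=572033 f(24,-4)=1615152 f(24,-2)=2361548 f(24,0)=2661652 f(24,2)=2485518 f(24,4)=1959232 f(24,6)=1307228 f(24,8)=735447 f(24,10)=346103 f(24,12)=134596 f(24,14)=42504 f(24,16)=10626 f(24,18)=2024 f(24,20)=276 f(24,22)=24 f(24,24)=1
t=25: f(25,-5)=2187185 f(25,-3)=3976700 f(25,-1)=5023200 f(25,1)=5147170 f(25,3)=4444750 f(25,5)=3266460 f(25,7)=2042675 f(25,9)=1081550 f(25,11)=480699 f(25,13)=177100 f(25,15)=53130 f(25,17)=12650 f(25,19)=2300 f(25,21)=300 f(25,23)=25 f(25,25)=1
t=26: f(26,-6)=2187185 f(26,-4)=6163885 f(26,-2)=8999900 f(26,0)=10170370 f(26,2)=9591920 f(26,4)=7711210 f(26,6)=5309135 f(26,8)=3124225 f(26,10)=1562249 f(26,12)=657799 f(26,14)=230230 f(26,16)=65780 f(26,18)=14950 f(26,20)=2600 f(26,22)=325 f(26,24)=26 f(26,26)=1
t=27: f(27,-5)=8351070 f(27,-3)=15163785 f(27,-1)=19170270 f(27,1)=19762290 f(27,3)=17303130 f(27,5)=13020345 f(27,7)=8433360 f(27,9)=4686474 f(27,11)=2220048 f(27,13)=888029 f(27,15)=296010 f(27,17)=80730 f(27,19)=17550 f(27,21)=2925 f(27,23)=351 f(27,25)=27 f(27,27)=1
t=28: f(28,-6)=8351070 f(28,-4)=23514855 f(28,-2)=34334055 f(28,0)=38932560 f(28,2)=37065420 f(28,4)=30323475 f(28,6)=21453705 f(28,8)=13119834 f(28,10)=6906522 f(28,12)=3108077 f(28,14)=1184039 f(28,16)=376740 f(28,18)=98280 f(28,20)=20475 f(28,22)=3276 f(28,24)=378 f(28,26)=28 f(28,28)=1
Σ_s f(28,s) = 218792790
P = 218792790/268435456 = 109396395/134217728

Answer: 109396395/134217728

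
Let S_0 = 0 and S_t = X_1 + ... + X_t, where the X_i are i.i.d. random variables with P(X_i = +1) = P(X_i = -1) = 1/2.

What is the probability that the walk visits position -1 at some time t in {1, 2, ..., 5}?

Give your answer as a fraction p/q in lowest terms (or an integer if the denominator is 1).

Answer: 11/16

Derivation:
Count via complement. Let g(t,s) = #length-t paths at position s with S_1..S_t all ≠ -1.
g(t,s) = g(t-1,s-1) + g(t-1,s+1) for s ≠ -1; g(t,-1) = 0.
t=0: g(0,0)=1
t=1: g(1,1)=1
t=2: g(2,0)=1 g(2,2)=1
t=3: g(3,1)=2 g(3,3)=1
t=4: g(4,0)=2 g(4,2)=3 g(4,4)=1
t=5: g(5,1)=5 g(5,3)=4 g(5,5)=1
Paths never hitting -1: Σ_s g(5,s) = 10
Paths hitting -1: 2^5 - 10 = 22
P = 22/32 = 11/16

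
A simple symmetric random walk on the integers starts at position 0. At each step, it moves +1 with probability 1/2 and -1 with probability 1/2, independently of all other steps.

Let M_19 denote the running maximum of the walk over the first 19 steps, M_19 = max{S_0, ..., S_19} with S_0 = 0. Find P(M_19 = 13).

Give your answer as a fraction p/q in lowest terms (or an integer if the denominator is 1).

Let M_19 = max(S_0,...,S_19). Use the reflection principle: for j ≥ 1, #{paths with M_19 ≥ j} = #{S_19 ≥ j} + #{S_19 ≥ j+1}.
By reflection, #{M_19 ≥ 13} = #{S_19 ≥ 13} + #{S_19 ≥ 14} = 1160 + 191 = 1351.
#{M_19 ≥ 14} = #{S_19 ≥ 14} + #{S_19 ≥ 15} = 191 + 191 = 382.
#{M_19 = 13} = 1351 - 382 = 969.
P(M_19 = 13) = 969/524288 = 969/524288

Answer: 969/524288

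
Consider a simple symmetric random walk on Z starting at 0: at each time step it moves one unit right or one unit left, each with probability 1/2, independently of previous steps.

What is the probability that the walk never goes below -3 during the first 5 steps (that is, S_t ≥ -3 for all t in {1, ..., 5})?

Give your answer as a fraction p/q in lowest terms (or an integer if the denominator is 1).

Let f(t,s) = #length-t paths at position s with S_1..S_t all ≥ -3.
f(t,s) = f(t-1,s-1) + f(t-1,s+1) for s ≥ -3; f(t,s) = 0 for s < -3.
t=0: f(0,0)=1
t=1: f(1,-1)=1 f(1,1)=1
t=2: f(2,-2)=1 f(2,0)=2 f(2,2)=1
t=3: f(3,-3)=1 f(3,-1)=3 f(3,1)=3 f(3,3)=1
t=4: f(4,-2)=4 f(4,0)=6 f(4,2)=4 f(4,4)=1
t=5: f(5,-3)=4 f(5,-1)=10 f(5,1)=10 f(5,3)=5 f(5,5)=1
Σ_s f(5,s) = 30
P = 30/32 = 15/16

Answer: 15/16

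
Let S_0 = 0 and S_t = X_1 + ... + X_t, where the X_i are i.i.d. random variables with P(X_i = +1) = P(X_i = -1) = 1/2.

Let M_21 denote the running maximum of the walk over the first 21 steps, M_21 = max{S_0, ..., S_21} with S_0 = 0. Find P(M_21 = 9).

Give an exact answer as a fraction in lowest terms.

Let M_21 = max(S_0,...,S_21). Use the reflection principle: for j ≥ 1, #{paths with M_21 ≥ j} = #{S_21 ≥ j} + #{S_21 ≥ j+1}.
By reflection, #{M_21 ≥ 9} = #{S_21 ≥ 9} + #{S_21 ≥ 10} = 82160 + 27896 = 110056.
#{M_21 ≥ 10} = #{S_21 ≥ 10} + #{S_21 ≥ 11} = 27896 + 27896 = 55792.
#{M_21 = 9} = 110056 - 55792 = 54264.
P(M_21 = 9) = 54264/2097152 = 6783/262144

Answer: 6783/262144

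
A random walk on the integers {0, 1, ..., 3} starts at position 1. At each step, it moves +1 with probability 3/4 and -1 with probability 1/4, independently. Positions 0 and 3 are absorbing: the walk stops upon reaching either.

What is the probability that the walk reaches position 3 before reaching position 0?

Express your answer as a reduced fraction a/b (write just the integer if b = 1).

Answer: 9/13

Derivation:
Biased walk: p = 3/4, q = 1/4, r = q/p = 1/3
Gambler's ruin: P(hit 3 before 0 | start at 1) = (1 - r^a)/(1 - r^N)
r^1 = 1/3; r^3 = 1/27
P = (1 - 1/3) / (1 - 1/27) = 2/3 / 26/27 = 9/13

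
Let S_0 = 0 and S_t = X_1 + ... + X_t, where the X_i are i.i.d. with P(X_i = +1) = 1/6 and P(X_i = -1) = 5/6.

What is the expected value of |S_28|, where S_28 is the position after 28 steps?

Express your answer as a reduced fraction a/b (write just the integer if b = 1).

S_28 takes values m ≡ 0 (mod 2) with |m| ≤ 28; P(S_28=m) = C(28,(28+m)/2) · (1/6)^((28+m)/2) · (5/6)^((28-m)/2).
Distribution: P(S=-28)=37252902984619140625/6140942214464815497216, P(S=-26)=52154064178466796875/1535235553616203874304, P(S=-24)=10430812835693359375/113721152119718805504, P(S=-22)=27120113372802734375/170581728179578208256, P(S=-20)=135600566864013671875/682326912718312833024, P(S=-18)=5424022674560546875/28430288029929701376, P(S=-16)=24950504302978515625/170581728179578208256, P(S=-14)=7841587066650390625/85290864089789104128, P(S=-12)=10978221893310546875/227442304239437611008, P(S=-10)=10978221893310546875/511745184538734624768, P(S=-8)=8343448638916015625/1023490369077469249536, P(S=-6)=151699066162109375/56860576059859402752, P(S=-4)=515776824951171875/682326912718312833024, P(S=-2)=7935028076171875/42645432044894552064, P(S=0)=1133575439453125/28430288029929701376, P(S=2)=317401123046875/42645432044894552064, P(S=4)=825242919921875/682326912718312833024, P(S=6)=9708740234375/56860576059859402752, P(S=8)=21359228515625/1023490369077469249536, P(S=10)=1124169921875/511745184538734624768, P(S=12)=44966796875/227442304239437611008, P(S=14)=1284765625/85290864089789104128, P(S=16)=163515625/170581728179578208256, P(S=18)=1421875/28430288029929701376, P(S=20)=1421875/682326912718312833024, P(S=22)=11375/170581728179578208256, P(S=24)=175/113721152119718805504, P(S=26)=35/1535235553616203874304, P(S=28)=1/6140942214464815497216
E[|S_28|] = Σ_m |m|·P(S_28=m) = 3582224328498633017249/191904444202025484288

Answer: 3582224328498633017249/191904444202025484288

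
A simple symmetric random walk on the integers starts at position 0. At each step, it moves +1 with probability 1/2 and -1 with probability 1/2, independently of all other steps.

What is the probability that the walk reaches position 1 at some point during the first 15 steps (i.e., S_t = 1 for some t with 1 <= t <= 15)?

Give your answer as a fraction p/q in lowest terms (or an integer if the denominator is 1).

Answer: 26333/32768

Derivation:
Count via complement. Let g(t,s) = #length-t paths at position s with S_1..S_t all ≠ 1.
g(t,s) = g(t-1,s-1) + g(t-1,s+1) for s ≠ 1; g(t,1) = 0.
t=0: g(0,0)=1
t=1: g(1,-1)=1
t=2: g(2,-2)=1 g(2,0)=1
t=3: g(3,-3)=1 g(3,-1)=2
t=4: g(4,-4)=1 g(4,-2)=3 g(4,0)=2
t=5: g(5,-5)=1 g(5,-3)=4 g(5,-1)=5
t=6: g(6,-6)=1 g(6,-4)=5 g(6,-2)=9 g(6,0)=5
t=7: g(7,-7)=1 g(7,-5)=6 g(7,-3)=14 g(7,-1)=14
t=8: g(8,-8)=1 g(8,-6)=7 g(8,-4)=20 g(8,-2)=28 g(8,0)=14
t=9: g(9,-9)=1 g(9,-7)=8 g(9,-5)=27 g(9,-3)=48 g(9,-1)=42
t=10: g(10,-10)=1 g(10,-8)=9 g(10,-6)=35 g(10,-4)=75 g(10,-2)=90 g(10,0)=42
t=11: g(11,-11)=1 g(11,-9)=10 g(11,-7)=44 g(11,-5)=110 g(11,-3)=165 g(11,-1)=132
t=12: g(12,-12)=1 g(12,-10)=11 g(12,-8)=54 g(12,-6)=154 g(12,-4)=275 g(12,-2)=297 g(12,0)=132
t=13: g(13,-13)=1 g(13,-11)=12 g(13,-9)=65 g(13,-7)=208 g(13,-5)=429 g(13,-3)=572 g(13,-1)=429
t=14: g(14,-14)=1 g(14,-12)=13 g(14,-10)=77 g(14,-8)=273 g(14,-6)=637 g(14,-4)=1001 g(14,-2)=1001 g(14,0)=429
t=15: g(15,-15)=1 g(15,-13)=14 g(15,-11)=90 g(15,-9)=350 g(15,-7)=910 g(15,-5)=1638 g(15,-3)=2002 g(15,-1)=1430
Paths never hitting 1: Σ_s g(15,s) = 6435
Paths hitting 1: 2^15 - 6435 = 26333
P = 26333/32768 = 26333/32768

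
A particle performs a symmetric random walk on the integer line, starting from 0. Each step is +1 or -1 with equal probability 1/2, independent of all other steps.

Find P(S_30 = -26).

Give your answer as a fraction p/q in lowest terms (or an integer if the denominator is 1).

To reach position -26 after 30 steps: need 2 steps of +1 and 28 of -1.
Favorable paths: C(30,2) = 435
Total paths: 2^30 = 1073741824
P = 435/1073741824 = 435/1073741824

Answer: 435/1073741824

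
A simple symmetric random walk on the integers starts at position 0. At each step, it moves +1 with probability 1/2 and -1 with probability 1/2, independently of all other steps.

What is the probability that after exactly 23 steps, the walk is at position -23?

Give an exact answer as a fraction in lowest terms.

To reach position -23 after 23 steps: need 0 steps of +1 and 23 of -1.
Favorable paths: C(23,0) = 1
Total paths: 2^23 = 8388608
P = 1/8388608 = 1/8388608

Answer: 1/8388608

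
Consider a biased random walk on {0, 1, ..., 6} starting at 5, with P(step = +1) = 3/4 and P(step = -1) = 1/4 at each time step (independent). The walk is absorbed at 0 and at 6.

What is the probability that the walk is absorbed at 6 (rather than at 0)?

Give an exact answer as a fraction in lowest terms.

Biased walk: p = 3/4, q = 1/4, r = q/p = 1/3
Gambler's ruin: P(hit 6 before 0 | start at 5) = (1 - r^a)/(1 - r^N)
r^5 = 1/243; r^6 = 1/729
P = (1 - 1/243) / (1 - 1/729) = 242/243 / 728/729 = 363/364

Answer: 363/364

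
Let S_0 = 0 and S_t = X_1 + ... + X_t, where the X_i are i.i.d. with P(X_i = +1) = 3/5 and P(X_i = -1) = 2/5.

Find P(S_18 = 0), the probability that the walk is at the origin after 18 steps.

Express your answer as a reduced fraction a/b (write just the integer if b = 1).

To be at 0 after 18 steps: need exactly 9 steps of +1 and 9 of -1.
Number of such sequences: C(18,9) = 48620
Each has probability (3/5)^9 · (2/5)^9 = 10077696/3814697265625
P = 48620 · 10077696/3814697265625 = 97995515904/762939453125

Answer: 97995515904/762939453125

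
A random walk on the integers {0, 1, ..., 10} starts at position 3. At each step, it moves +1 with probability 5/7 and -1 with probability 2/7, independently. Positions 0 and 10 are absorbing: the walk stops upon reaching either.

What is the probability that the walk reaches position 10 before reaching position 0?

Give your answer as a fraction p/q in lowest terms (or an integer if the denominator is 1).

Biased walk: p = 5/7, q = 2/7, r = q/p = 2/5
Gambler's ruin: P(hit 10 before 0 | start at 3) = (1 - r^a)/(1 - r^N)
r^3 = 8/125; r^10 = 1024/9765625
P = (1 - 8/125) / (1 - 1024/9765625) = 117/125 / 9764601/9765625 = 3046875/3254867

Answer: 3046875/3254867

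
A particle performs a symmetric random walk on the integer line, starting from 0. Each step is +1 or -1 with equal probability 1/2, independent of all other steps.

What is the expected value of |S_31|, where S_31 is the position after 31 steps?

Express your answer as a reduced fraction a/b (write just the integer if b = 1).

S_31 takes values m ≡ 1 (mod 2) with |m| ≤ 31; P(S_31=m) = C(31,(31+m)/2)/2^31.
Total paths: 2^31 = 2147483648
Distribution: P(S=-31)=1/2147483648, P(S=-29)=31/2147483648, P(S=-27)=465/2147483648, P(S=-25)=4495/2147483648, P(S=-23)=31465/2147483648, P(S=-21)=169911/2147483648, P(S=-19)=736281/2147483648, P(S=-17)=2629575/2147483648, P(S=-15)=7888725/2147483648, P(S=-13)=20160075/2147483648, P(S=-11)=44352165/2147483648, P(S=-9)=84672315/2147483648, P(S=-7)=141120525/2147483648, P(S=-5)=206253075/2147483648, P(S=-3)=265182525/2147483648, P(S=-1)=300540195/2147483648, P(S=1)=300540195/2147483648, P(S=3)=265182525/2147483648, P(S=5)=206253075/2147483648, P(S=7)=141120525/2147483648, P(S=9)=84672315/2147483648, P(S=11)=44352165/2147483648, P(S=13)=20160075/2147483648, P(S=15)=7888725/2147483648, P(S=17)=2629575/2147483648, P(S=19)=736281/2147483648, P(S=21)=169911/2147483648, P(S=23)=31465/2147483648, P(S=25)=4495/2147483648, P(S=27)=465/2147483648, P(S=29)=31/2147483648, P(S=31)=1/2147483648
E[|S_31|] = Σ_m |m|·P(S_31=m) = 9617286240/2147483648 = 300540195/67108864

Answer: 300540195/67108864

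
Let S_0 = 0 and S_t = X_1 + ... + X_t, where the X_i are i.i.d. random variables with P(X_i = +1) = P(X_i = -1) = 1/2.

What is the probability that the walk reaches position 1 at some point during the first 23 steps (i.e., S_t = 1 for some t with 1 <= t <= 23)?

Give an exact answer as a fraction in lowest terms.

Count via complement. Let g(t,s) = #length-t paths at position s with S_1..S_t all ≠ 1.
g(t,s) = g(t-1,s-1) + g(t-1,s+1) for s ≠ 1; g(t,1) = 0.
t=0: g(0,0)=1
t=1: g(1,-1)=1
t=2: g(2,-2)=1 g(2,0)=1
t=3: g(3,-3)=1 g(3,-1)=2
t=4: g(4,-4)=1 g(4,-2)=3 g(4,0)=2
t=5: g(5,-5)=1 g(5,-3)=4 g(5,-1)=5
t=6: g(6,-6)=1 g(6,-4)=5 g(6,-2)=9 g(6,0)=5
t=7: g(7,-7)=1 g(7,-5)=6 g(7,-3)=14 g(7,-1)=14
t=8: g(8,-8)=1 g(8,-6)=7 g(8,-4)=20 g(8,-2)=28 g(8,0)=14
t=9: g(9,-9)=1 g(9,-7)=8 g(9,-5)=27 g(9,-3)=48 g(9,-1)=42
t=10: g(10,-10)=1 g(10,-8)=9 g(10,-6)=35 g(10,-4)=75 g(10,-2)=90 g(10,0)=42
t=11: g(11,-11)=1 g(11,-9)=10 g(11,-7)=44 g(11,-5)=110 g(11,-3)=165 g(11,-1)=132
t=12: g(12,-12)=1 g(12,-10)=11 g(12,-8)=54 g(12,-6)=154 g(12,-4)=275 g(12,-2)=297 g(12,0)=132
t=13: g(13,-13)=1 g(13,-11)=12 g(13,-9)=65 g(13,-7)=208 g(13,-5)=429 g(13,-3)=572 g(13,-1)=429
t=14: g(14,-14)=1 g(14,-12)=13 g(14,-10)=77 g(14,-8)=273 g(14,-6)=637 g(14,-4)=1001 g(14,-2)=1001 g(14,0)=429
t=15: g(15,-15)=1 g(15,-13)=14 g(15,-11)=90 g(15,-9)=350 g(15,-7)=910 g(15,-5)=1638 g(15,-3)=2002 g(15,-1)=1430
t=16: g(16,-16)=1 g(16,-14)=15 g(16,-12)=104 g(16,-10)=440 g(16,-8)=1260 g(16,-6)=2548 g(16,-4)=3640 g(16,-2)=3432 g(16,0)=1430
t=17: g(17,-17)=1 g(17,-15)=16 g(17,-13)=119 g(17,-11)=544 g(17,-9)=1700 g(17,-7)=3808 g(17,-5)=6188 g(17,-3)=7072 g(17,-1)=4862
t=18: g(18,-18)=1 g(18,-16)=17 g(18,-14)=135 g(18,-12)=663 g(18,-10)=2244 g(18,-8)=5508 g(18,-6)=9996 g(18,-4)=13260 g(18,-2)=11934 g(18,0)=4862
t=19: g(19,-19)=1 g(19,-17)=18 g(19,-15)=152 g(19,-13)=798 g(19,-11)=2907 g(19,-9)=7752 g(19,-7)=15504 g(19,-5)=23256 g(19,-3)=25194 g(19,-1)=16796
t=20: g(20,-20)=1 g(20,-18)=19 g(20,-16)=170 g(20,-14)=950 g(20,-12)=3705 g(20,-10)=10659 g(20,-8)=23256 g(20,-6)=38760 g(20,-4)=48450 g(20,-2)=41990 g(20,0)=16796
t=21: g(21,-21)=1 g(21,-19)=20 g(21,-17)=189 g(21,-15)=1120 g(21,-13)=4655 g(21,-11)=14364 g(21,-9)=33915 g(21,-7)=62016 g(21,-5)=87210 g(21,-3)=90440 g(21,-1)=58786
t=22: g(22,-22)=1 g(22,-20)=21 g(22,-18)=209 g(22,-16)=1309 g(22,-14)=5775 g(22,-12)=19019 g(22,-10)=48279 g(22,-8)=95931 g(22,-6)=149226 g(22,-4)=177650 g(22,-2)=149226 g(22,0)=58786
t=23: g(23,-23)=1 g(23,-21)=22 g(23,-19)=230 g(23,-17)=1518 g(23,-15)=7084 g(23,-13)=24794 g(23,-11)=67298 g(23,-9)=144210 g(23,-7)=245157 g(23,-5)=326876 g(23,-3)=326876 g(23,-1)=208012
Paths never hitting 1: Σ_s g(23,s) = 1352078
Paths hitting 1: 2^23 - 1352078 = 7036530
P = 7036530/8388608 = 3518265/4194304

Answer: 3518265/4194304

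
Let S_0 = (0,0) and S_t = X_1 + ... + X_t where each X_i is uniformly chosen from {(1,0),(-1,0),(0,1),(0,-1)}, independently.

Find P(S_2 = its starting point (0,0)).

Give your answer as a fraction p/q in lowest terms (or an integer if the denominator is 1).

Let h be the number of horizontal steps (so 2-h are vertical). To end at (0,0) need (h+0)/2 right-steps and ((2-h)+0)/2 up-steps.
Sum over h with 0 ≤ h ≤ 2, h ≡ 0 (mod 2), 2-h ≡ 0 (mod 2):
h=0: C(2,0)·C(0,0)·C(2,1) = 1·1·2 = 2
h=2: C(2,2)·C(2,1)·C(0,0) = 1·2·1 = 2
Total favorable: 4
Total paths: 4^2 = 16
P = 4/16 = 1/4

Answer: 1/4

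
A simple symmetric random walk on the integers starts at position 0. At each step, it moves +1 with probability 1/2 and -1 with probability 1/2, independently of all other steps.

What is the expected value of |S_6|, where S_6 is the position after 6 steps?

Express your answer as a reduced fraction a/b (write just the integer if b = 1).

Answer: 15/8

Derivation:
S_6 takes values m ≡ 0 (mod 2) with |m| ≤ 6; P(S_6=m) = C(6,(6+m)/2)/2^6.
Total paths: 2^6 = 64
Distribution: P(S=-6)=1/64, P(S=-4)=6/64, P(S=-2)=15/64, P(S=0)=20/64, P(S=2)=15/64, P(S=4)=6/64, P(S=6)=1/64
E[|S_6|] = Σ_m |m|·P(S_6=m) = 120/64 = 15/8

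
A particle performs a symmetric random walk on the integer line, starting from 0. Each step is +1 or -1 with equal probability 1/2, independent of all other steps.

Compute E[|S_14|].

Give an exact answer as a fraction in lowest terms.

Answer: 3003/1024

Derivation:
S_14 takes values m ≡ 0 (mod 2) with |m| ≤ 14; P(S_14=m) = C(14,(14+m)/2)/2^14.
Total paths: 2^14 = 16384
Distribution: P(S=-14)=1/16384, P(S=-12)=14/16384, P(S=-10)=91/16384, P(S=-8)=364/16384, P(S=-6)=1001/16384, P(S=-4)=2002/16384, P(S=-2)=3003/16384, P(S=0)=3432/16384, P(S=2)=3003/16384, P(S=4)=2002/16384, P(S=6)=1001/16384, P(S=8)=364/16384, P(S=10)=91/16384, P(S=12)=14/16384, P(S=14)=1/16384
E[|S_14|] = Σ_m |m|·P(S_14=m) = 48048/16384 = 3003/1024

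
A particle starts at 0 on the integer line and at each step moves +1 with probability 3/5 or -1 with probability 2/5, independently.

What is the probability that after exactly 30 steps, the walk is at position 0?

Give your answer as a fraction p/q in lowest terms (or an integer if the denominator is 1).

Answer: 14586785749733474304/186264514923095703125

Derivation:
To be at 0 after 30 steps: need exactly 15 steps of +1 and 15 of -1.
Number of such sequences: C(30,15) = 155117520
Each has probability (3/5)^15 · (2/5)^15 = 470184984576/931322574615478515625
P = 155117520 · 470184984576/931322574615478515625 = 14586785749733474304/186264514923095703125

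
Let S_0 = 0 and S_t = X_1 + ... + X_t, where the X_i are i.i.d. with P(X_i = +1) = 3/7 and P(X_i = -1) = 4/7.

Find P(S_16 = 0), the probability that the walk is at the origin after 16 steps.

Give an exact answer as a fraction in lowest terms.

To be at 0 after 16 steps: need exactly 8 steps of +1 and 8 of -1.
Number of such sequences: C(16,8) = 12870
Each has probability (3/7)^8 · (4/7)^8 = 429981696/33232930569601
P = 12870 · 429981696/33232930569601 = 5533864427520/33232930569601

Answer: 5533864427520/33232930569601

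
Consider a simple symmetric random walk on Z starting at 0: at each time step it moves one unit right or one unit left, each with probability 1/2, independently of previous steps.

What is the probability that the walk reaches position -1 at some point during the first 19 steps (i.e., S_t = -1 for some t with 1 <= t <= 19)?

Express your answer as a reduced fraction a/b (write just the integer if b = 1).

Answer: 215955/262144

Derivation:
Count via complement. Let g(t,s) = #length-t paths at position s with S_1..S_t all ≠ -1.
g(t,s) = g(t-1,s-1) + g(t-1,s+1) for s ≠ -1; g(t,-1) = 0.
t=0: g(0,0)=1
t=1: g(1,1)=1
t=2: g(2,0)=1 g(2,2)=1
t=3: g(3,1)=2 g(3,3)=1
t=4: g(4,0)=2 g(4,2)=3 g(4,4)=1
t=5: g(5,1)=5 g(5,3)=4 g(5,5)=1
t=6: g(6,0)=5 g(6,2)=9 g(6,4)=5 g(6,6)=1
t=7: g(7,1)=14 g(7,3)=14 g(7,5)=6 g(7,7)=1
t=8: g(8,0)=14 g(8,2)=28 g(8,4)=20 g(8,6)=7 g(8,8)=1
t=9: g(9,1)=42 g(9,3)=48 g(9,5)=27 g(9,7)=8 g(9,9)=1
t=10: g(10,0)=42 g(10,2)=90 g(10,4)=75 g(10,6)=35 g(10,8)=9 g(10,10)=1
t=11: g(11,1)=132 g(11,3)=165 g(11,5)=110 g(11,7)=44 g(11,9)=10 g(11,11)=1
t=12: g(12,0)=132 g(12,2)=297 g(12,4)=275 g(12,6)=154 g(12,8)=54 g(12,10)=11 g(12,12)=1
t=13: g(13,1)=429 g(13,3)=572 g(13,5)=429 g(13,7)=208 g(13,9)=65 g(13,11)=12 g(13,13)=1
t=14: g(14,0)=429 g(14,2)=1001 g(14,4)=1001 g(14,6)=637 g(14,8)=273 g(14,10)=77 g(14,12)=13 g(14,14)=1
t=15: g(15,1)=1430 g(15,3)=2002 g(15,5)=1638 g(15,7)=910 g(15,9)=350 g(15,11)=90 g(15,13)=14 g(15,15)=1
t=16: g(16,0)=1430 g(16,2)=3432 g(16,4)=3640 g(16,6)=2548 g(16,8)=1260 g(16,10)=440 g(16,12)=104 g(16,14)=15 g(16,16)=1
t=17: g(17,1)=4862 g(17,3)=7072 g(17,5)=6188 g(17,7)=3808 g(17,9)=1700 g(17,11)=544 g(17,13)=119 g(17,15)=16 g(17,17)=1
t=18: g(18,0)=4862 g(18,2)=11934 g(18,4)=13260 g(18,6)=9996 g(18,8)=5508 g(18,10)=2244 g(18,12)=663 g(18,14)=135 g(18,16)=17 g(18,18)=1
t=19: g(19,1)=16796 g(19,3)=25194 g(19,5)=23256 g(19,7)=15504 g(19,9)=7752 g(19,11)=2907 g(19,13)=798 g(19,15)=152 g(19,17)=18 g(19,19)=1
Paths never hitting -1: Σ_s g(19,s) = 92378
Paths hitting -1: 2^19 - 92378 = 431910
P = 431910/524288 = 215955/262144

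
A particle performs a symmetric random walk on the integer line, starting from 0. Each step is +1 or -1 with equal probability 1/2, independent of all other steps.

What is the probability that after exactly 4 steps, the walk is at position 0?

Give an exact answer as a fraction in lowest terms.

Answer: 3/8

Derivation:
To reach position 0 after 4 steps: need 2 steps of +1 and 2 of -1.
Favorable paths: C(4,2) = 6
Total paths: 2^4 = 16
P = 6/16 = 3/8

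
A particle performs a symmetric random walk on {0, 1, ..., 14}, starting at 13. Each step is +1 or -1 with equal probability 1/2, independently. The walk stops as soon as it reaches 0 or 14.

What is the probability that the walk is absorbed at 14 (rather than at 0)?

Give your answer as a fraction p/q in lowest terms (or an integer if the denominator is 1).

Symmetric walk (p = 1/2): the harmonic-function argument gives P(hit 14 before 0 | start at 13) = a/N.
P = 13/14 = 13/14

Answer: 13/14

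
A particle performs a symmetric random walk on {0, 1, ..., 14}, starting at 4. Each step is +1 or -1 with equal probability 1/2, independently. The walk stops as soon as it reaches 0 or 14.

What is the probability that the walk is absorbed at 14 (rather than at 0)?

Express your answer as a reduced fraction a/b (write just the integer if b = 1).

Symmetric walk (p = 1/2): the harmonic-function argument gives P(hit 14 before 0 | start at 4) = a/N.
P = 4/14 = 2/7

Answer: 2/7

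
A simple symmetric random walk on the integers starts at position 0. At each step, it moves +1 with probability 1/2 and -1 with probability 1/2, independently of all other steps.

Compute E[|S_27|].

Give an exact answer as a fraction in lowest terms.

Answer: 35102025/8388608

Derivation:
S_27 takes values m ≡ 1 (mod 2) with |m| ≤ 27; P(S_27=m) = C(27,(27+m)/2)/2^27.
Total paths: 2^27 = 134217728
Distribution: P(S=-27)=1/134217728, P(S=-25)=27/134217728, P(S=-23)=351/134217728, P(S=-21)=2925/134217728, P(S=-19)=17550/134217728, P(S=-17)=80730/134217728, P(S=-15)=296010/134217728, P(S=-13)=888030/134217728, P(S=-11)=2220075/134217728, P(S=-9)=4686825/134217728, P(S=-7)=8436285/134217728, P(S=-5)=13037895/134217728, P(S=-3)=17383860/134217728, P(S=-1)=20058300/134217728, P(S=1)=20058300/134217728, P(S=3)=17383860/134217728, P(S=5)=13037895/134217728, P(S=7)=8436285/134217728, P(S=9)=4686825/134217728, P(S=11)=2220075/134217728, P(S=13)=888030/134217728, P(S=15)=296010/134217728, P(S=17)=80730/134217728, P(S=19)=17550/134217728, P(S=21)=2925/134217728, P(S=23)=351/134217728, P(S=25)=27/134217728, P(S=27)=1/134217728
E[|S_27|] = Σ_m |m|·P(S_27=m) = 561632400/134217728 = 35102025/8388608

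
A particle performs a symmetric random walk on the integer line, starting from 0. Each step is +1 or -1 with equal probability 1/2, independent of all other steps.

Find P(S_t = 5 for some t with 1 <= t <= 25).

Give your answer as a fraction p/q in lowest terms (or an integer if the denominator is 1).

Count via complement. Let g(t,s) = #length-t paths at position s with S_1..S_t all ≠ 5.
g(t,s) = g(t-1,s-1) + g(t-1,s+1) for s ≠ 5; g(t,5) = 0.
t=0: g(0,0)=1
t=1: g(1,-1)=1 g(1,1)=1
t=2: g(2,-2)=1 g(2,0)=2 g(2,2)=1
t=3: g(3,-3)=1 g(3,-1)=3 g(3,1)=3 g(3,3)=1
t=4: g(4,-4)=1 g(4,-2)=4 g(4,0)=6 g(4,2)=4 g(4,4)=1
t=5: g(5,-5)=1 g(5,-3)=5 g(5,-1)=10 g(5,1)=10 g(5,3)=5
t=6: g(6,-6)=1 g(6,-4)=6 g(6,-2)=15 g(6,0)=20 g(6,2)=15 g(6,4)=5
t=7: g(7,-7)=1 g(7,-5)=7 g(7,-3)=21 g(7,-1)=35 g(7,1)=35 g(7,3)=20
t=8: g(8,-8)=1 g(8,-6)=8 g(8,-4)=28 g(8,-2)=56 g(8,0)=70 g(8,2)=55 g(8,4)=20
t=9: g(9,-9)=1 g(9,-7)=9 g(9,-5)=36 g(9,-3)=84 g(9,-1)=126 g(9,1)=125 g(9,3)=75
t=10: g(10,-10)=1 g(10,-8)=10 g(10,-6)=45 g(10,-4)=120 g(10,-2)=210 g(10,0)=251 g(10,2)=200 g(10,4)=75
t=11: g(11,-11)=1 g(11,-9)=11 g(11,-7)=55 g(11,-5)=165 g(11,-3)=330 g(11,-1)=461 g(11,1)=451 g(11,3)=275
t=12: g(12,-12)=1 g(12,-10)=12 g(12,-8)=66 g(12,-6)=220 g(12,-4)=495 g(12,-2)=791 g(12,0)=912 g(12,2)=726 g(12,4)=275
t=13: g(13,-13)=1 g(13,-11)=13 g(13,-9)=78 g(13,-7)=286 g(13,-5)=715 g(13,-3)=1286 g(13,-1)=1703 g(13,1)=1638 g(13,3)=1001
t=14: g(14,-14)=1 g(14,-12)=14 g(14,-10)=91 g(14,-8)=364 g(14,-6)=1001 g(14,-4)=2001 g(14,-2)=2989 g(14,0)=3341 g(14,2)=2639 g(14,4)=1001
t=15: g(15,-15)=1 g(15,-13)=15 g(15,-11)=105 g(15,-9)=455 g(15,-7)=1365 g(15,-5)=3002 g(15,-3)=4990 g(15,-1)=6330 g(15,1)=5980 g(15,3)=3640
t=16: g(16,-16)=1 g(16,-14)=16 g(16,-12)=120 g(16,-10)=560 g(16,-8)=1820 g(16,-6)=4367 g(16,-4)=7992 g(16,-2)=11320 g(16,0)=12310 g(16,2)=9620 g(16,4)=3640
t=17: g(17,-17)=1 g(17,-15)=17 g(17,-13)=136 g(17,-11)=680 g(17,-9)=2380 g(17,-7)=6187 g(17,-5)=12359 g(17,-3)=19312 g(17,-1)=23630 g(17,1)=21930 g(17,3)=13260
t=18: g(18,-18)=1 g(18,-16)=18 g(18,-14)=153 g(18,-12)=816 g(18,-10)=3060 g(18,-8)=8567 g(18,-6)=18546 g(18,-4)=31671 g(18,-2)=42942 g(18,0)=45560 g(18,2)=35190 g(18,4)=13260
t=19: g(19,-19)=1 g(19,-17)=19 g(19,-15)=171 g(19,-13)=969 g(19,-11)=3876 g(19,-9)=11627 g(19,-7)=27113 g(19,-5)=50217 g(19,-3)=74613 g(19,-1)=88502 g(19,1)=80750 g(19,3)=48450
t=20: g(20,-20)=1 g(20,-18)=20 g(20,-16)=190 g(20,-14)=1140 g(20,-12)=4845 g(20,-10)=15503 g(20,-8)=38740 g(20,-6)=77330 g(20,-4)=124830 g(20,-2)=163115 g(20,0)=169252 g(20,2)=129200 g(20,4)=48450
t=21: g(21,-21)=1 g(21,-19)=21 g(21,-17)=210 g(21,-15)=1330 g(21,-13)=5985 g(21,-11)=20348 g(21,-9)=54243 g(21,-7)=116070 g(21,-5)=202160 g(21,-3)=287945 g(21,-1)=332367 g(21,1)=298452 g(21,3)=177650
t=22: g(22,-22)=1 g(22,-20)=22 g(22,-18)=231 g(22,-16)=1540 g(22,-14)=7315 g(22,-12)=26333 g(22,-10)=74591 g(22,-8)=170313 g(22,-6)=318230 g(22,-4)=490105 g(22,-2)=620312 g(22,0)=630819 g(22,2)=476102 g(22,4)=177650
t=23: g(23,-23)=1 g(23,-21)=23 g(23,-19)=253 g(23,-17)=1771 g(23,-15)=8855 g(23,-13)=33648 g(23,-11)=100924 g(23,-9)=244904 g(23,-7)=488543 g(23,-5)=808335 g(23,-3)=1110417 g(23,-1)=1251131 g(23,1)=1106921 g(23,3)=653752
t=24: g(24,-24)=1 g(24,-22)=24 g(24,-20)=276 g(24,-18)=2024 g(24,-16)=10626 g(24,-14)=42503 g(24,-12)=134572 g(24,-10)=345828 g(24,-8)=733447 g(24,-6)=1296878 g(24,-4)=1918752 g(24,-2)=2361548 g(24,0)=2358052 g(24,2)=1760673 g(24,4)=653752
t=25: g(25,-25)=1 g(25,-23)=25 g(25,-21)=300 g(25,-19)=2300 g(25,-17)=12650 g(25,-15)=53129 g(25,-13)=177075 g(25,-11)=480400 g(25,-9)=1079275 g(25,-7)=2030325 g(25,-5)=3215630 g(25,-3)=4280300 g(25,-1)=4719600 g(25,1)=4118725 g(25,3)=2414425
Paths never hitting 5: Σ_s g(25,s) = 22584160
Paths hitting 5: 2^25 - 22584160 = 10970272
P = 10970272/33554432 = 342821/1048576

Answer: 342821/1048576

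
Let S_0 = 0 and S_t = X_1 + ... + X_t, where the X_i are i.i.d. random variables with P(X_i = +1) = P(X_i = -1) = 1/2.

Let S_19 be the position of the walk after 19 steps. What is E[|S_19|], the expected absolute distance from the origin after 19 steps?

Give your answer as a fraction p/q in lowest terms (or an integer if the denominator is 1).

S_19 takes values m ≡ 1 (mod 2) with |m| ≤ 19; P(S_19=m) = C(19,(19+m)/2)/2^19.
Total paths: 2^19 = 524288
Distribution: P(S=-19)=1/524288, P(S=-17)=19/524288, P(S=-15)=171/524288, P(S=-13)=969/524288, P(S=-11)=3876/524288, P(S=-9)=11628/524288, P(S=-7)=27132/524288, P(S=-5)=50388/524288, P(S=-3)=75582/524288, P(S=-1)=92378/524288, P(S=1)=92378/524288, P(S=3)=75582/524288, P(S=5)=50388/524288, P(S=7)=27132/524288, P(S=9)=11628/524288, P(S=11)=3876/524288, P(S=13)=969/524288, P(S=15)=171/524288, P(S=17)=19/524288, P(S=19)=1/524288
E[|S_19|] = Σ_m |m|·P(S_19=m) = 1847560/524288 = 230945/65536

Answer: 230945/65536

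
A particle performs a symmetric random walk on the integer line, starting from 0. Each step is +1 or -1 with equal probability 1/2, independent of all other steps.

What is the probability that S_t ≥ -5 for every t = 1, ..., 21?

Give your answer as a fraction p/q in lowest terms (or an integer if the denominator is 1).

Let f(t,s) = #length-t paths at position s with S_1..S_t all ≥ -5.
f(t,s) = f(t-1,s-1) + f(t-1,s+1) for s ≥ -5; f(t,s) = 0 for s < -5.
t=0: f(0,0)=1
t=1: f(1,-1)=1 f(1,1)=1
t=2: f(2,-2)=1 f(2,0)=2 f(2,2)=1
t=3: f(3,-3)=1 f(3,-1)=3 f(3,1)=3 f(3,3)=1
t=4: f(4,-4)=1 f(4,-2)=4 f(4,0)=6 f(4,2)=4 f(4,4)=1
t=5: f(5,-5)=1 f(5,-3)=5 f(5,-1)=10 f(5,1)=10 f(5,3)=5 f(5,5)=1
t=6: f(6,-4)=6 f(6,-2)=15 f(6,0)=20 f(6,2)=15 f(6,4)=6 f(6,6)=1
t=7: f(7,-5)=6 f(7,-3)=21 f(7,-1)=35 f(7,1)=35 f(7,3)=21 f(7,5)=7 f(7,7)=1
t=8: f(8,-4)=27 f(8,-2)=56 f(8,0)=70 f(8,2)=56 f(8,4)=28 f(8,6)=8 f(8,8)=1
t=9: f(9,-5)=27 f(9,-3)=83 f(9,-1)=126 f(9,1)=126 f(9,3)=84 f(9,5)=36 f(9,7)=9 f(9,9)=1
t=10: f(10,-4)=110 f(10,-2)=209 f(10,0)=252 f(10,2)=210 f(10,4)=120 f(10,6)=45 f(10,8)=10 f(10,10)=1
t=11: f(11,-5)=110 f(11,-3)=319 f(11,-1)=461 f(11,1)=462 f(11,3)=330 f(11,5)=165 f(11,7)=55 f(11,9)=11 f(11,11)=1
t=12: f(12,-4)=429 f(12,-2)=780 f(12,0)=923 f(12,2)=792 f(12,4)=495 f(12,6)=220 f(12,8)=66 f(12,10)=12 f(12,12)=1
t=13: f(13,-5)=429 f(13,-3)=1209 f(13,-1)=1703 f(13,1)=1715 f(13,3)=1287 f(13,5)=715 f(13,7)=286 f(13,9)=78 f(13,11)=13 f(13,13)=1
t=14: f(14,-4)=1638 f(14,-2)=2912 f(14,0)=3418 f(14,2)=3002 f(14,4)=2002 f(14,6)=1001 f(14,8)=364 f(14,10)=91 f(14,12)=14 f(14,14)=1
t=15: f(15,-5)=1638 f(15,-3)=4550 f(15,-1)=6330 f(15,1)=6420 f(15,3)=5004 f(15,5)=3003 f(15,7)=1365 f(15,9)=455 f(15,11)=105 f(15,13)=15 f(15,15)=1
t=16: f(16,-4)=6188 f(16,-2)=10880 f(16,0)=12750 f(16,2)=11424 f(16,4)=8007 f(16,6)=4368 f(16,8)=1820 f(16,10)=560 f(16,12)=120 f(16,14)=16 f(16,16)=1
t=17: f(17,-5)=6188 f(17,-3)=17068 f(17,-1)=23630 f(17,1)=24174 f(17,3)=19431 f(17,5)=12375 f(17,7)=6188 f(17,9)=2380 f(17,11)=680 f(17,13)=136 f(17,15)=17 f(17,17)=1
t=18: f(18,-4)=23256 f(18,-2)=40698 f(18,0)=47804 f(18,2)=43605 f(18,4)=31806 f(18,6)=18563 f(18,8)=8568 f(18,10)=3060 f(18,12)=816 f(18,14)=153 f(18,16)=18 f(18,18)=1
t=19: f(19,-5)=23256 f(19,-3)=63954 f(19,-1)=88502 f(19,1)=91409 f(19,3)=75411 f(19,5)=50369 f(19,7)=27131 f(19,9)=11628 f(19,11)=3876 f(19,13)=969 f(19,15)=171 f(19,17)=19 f(19,19)=1
t=20: f(20,-4)=87210 f(20,-2)=152456 f(20,0)=179911 f(20,2)=166820 f(20,4)=125780 f(20,6)=77500 f(20,8)=38759 f(20,10)=15504 f(20,12)=4845 f(20,14)=1140 f(20,16)=190 f(20,18)=20 f(20,20)=1
t=21: f(21,-5)=87210 f(21,-3)=239666 f(21,-1)=332367 f(21,1)=346731 f(21,3)=292600 f(21,5)=203280 f(21,7)=116259 f(21,9)=54263 f(21,11)=20349 f(21,13)=5985 f(21,15)=1330 f(21,17)=210 f(21,19)=21 f(21,21)=1
Σ_s f(21,s) = 1700272
P = 1700272/2097152 = 106267/131072

Answer: 106267/131072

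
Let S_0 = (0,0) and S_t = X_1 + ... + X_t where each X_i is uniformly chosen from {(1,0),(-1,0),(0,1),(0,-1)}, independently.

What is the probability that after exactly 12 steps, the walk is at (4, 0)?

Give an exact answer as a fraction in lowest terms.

Let h be the number of horizontal steps (so 12-h are vertical). To end at (4,0) need (h+4)/2 right-steps and ((12-h)+0)/2 up-steps.
Sum over h with 4 ≤ h ≤ 12, h ≡ 0 (mod 2), 12-h ≡ 0 (mod 2):
h=4: C(12,4)·C(4,4)·C(8,4) = 495·1·70 = 34650
h=6: C(12,6)·C(6,5)·C(6,3) = 924·6·20 = 110880
h=8: C(12,8)·C(8,6)·C(4,2) = 495·28·6 = 83160
h=10: C(12,10)·C(10,7)·C(2,1) = 66·120·2 = 15840
h=12: C(12,12)·C(12,8)·C(0,0) = 1·495·1 = 495
Total favorable: 245025
Total paths: 4^12 = 16777216
P = 245025/16777216 = 245025/16777216

Answer: 245025/16777216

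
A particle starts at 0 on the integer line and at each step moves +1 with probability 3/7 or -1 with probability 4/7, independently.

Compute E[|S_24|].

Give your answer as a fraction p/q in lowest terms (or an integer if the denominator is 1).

S_24 takes values m ≡ 0 (mod 2) with |m| ≤ 24; P(S_24=m) = C(24,(24+m)/2) · (3/7)^((24+m)/2) · (4/7)^((24-m)/2).
Distribution: P(S=-24)=281474976710656/191581231380566414401, P(S=-22)=5066549580791808/191581231380566414401, P(S=-20)=43698990134329344/191581231380566414401, P(S=-18)=240344445738811392/191581231380566414401, P(S=-16)=135193750728081408/27368747340080916343, P(S=-14)=405581252184244224/27368747340080916343, P(S=-12)=963255473937580032/27368747340080916343, P(S=-10)=13003948898157330432/191581231380566414401, P(S=-8)=20725043556438245376/191581231380566414401, P(S=-6)=27633391408584327168/191581231380566414401, P(S=-4)=31087565334657368064/191581231380566414401, P(S=-2)=4239213454726004736/27368747340080916343, P(S=0)=3444360931964878848/27368747340080916343, P(S=2)=2384557568283377664/27368747340080916343, P(S=4)=9836299969168932864/191581231380566414401, P(S=6)=4918149984584466432/191581231380566414401, P(S=8)=2074844524746571776/191581231380566414401, P(S=10)=732298067557613568/191581231380566414401, P(S=12)=30512419481567232/27368747340080916343, P(S=14)=7226625666686976/27368747340080916343, P(S=16)=1354992312503808/27368747340080916343, P(S=18)=1354992312503808/191581231380566414401, P(S=20)=138578759233344/191581231380566414401, P(S=22)=9037745167392/191581231380566414401, P(S=24)=282429536481/191581231380566414401
E[|S_24|] = Σ_m |m|·P(S_24=m) = 130867139837419775592/27368747340080916343

Answer: 130867139837419775592/27368747340080916343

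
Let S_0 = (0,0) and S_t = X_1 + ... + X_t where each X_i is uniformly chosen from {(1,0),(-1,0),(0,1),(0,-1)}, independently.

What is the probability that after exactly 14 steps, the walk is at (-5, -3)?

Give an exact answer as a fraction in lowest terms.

Let h be the number of horizontal steps (so 14-h are vertical). To end at (-5,-3) need (h-5)/2 right-steps and ((14-h)-3)/2 up-steps.
Sum over h with 5 ≤ h ≤ 11, h ≡ 1 (mod 2), 14-h ≡ 1 (mod 2):
h=5: C(14,5)·C(5,0)·C(9,3) = 2002·1·84 = 168168
h=7: C(14,7)·C(7,1)·C(7,2) = 3432·7·21 = 504504
h=9: C(14,9)·C(9,2)·C(5,1) = 2002·36·5 = 360360
h=11: C(14,11)·C(11,3)·C(3,0) = 364·165·1 = 60060
Total favorable: 1093092
Total paths: 4^14 = 268435456
P = 1093092/268435456 = 273273/67108864

Answer: 273273/67108864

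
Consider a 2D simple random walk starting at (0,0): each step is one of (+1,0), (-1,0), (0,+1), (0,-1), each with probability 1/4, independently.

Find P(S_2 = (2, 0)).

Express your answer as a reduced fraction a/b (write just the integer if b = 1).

Answer: 1/16

Derivation:
Let h be the number of horizontal steps (so 2-h are vertical). To end at (2,0) need (h+2)/2 right-steps and ((2-h)+0)/2 up-steps.
Sum over h with 2 ≤ h ≤ 2, h ≡ 0 (mod 2), 2-h ≡ 0 (mod 2):
h=2: C(2,2)·C(2,2)·C(0,0) = 1·1·1 = 1
Total favorable: 1
Total paths: 4^2 = 16
P = 1/16 = 1/16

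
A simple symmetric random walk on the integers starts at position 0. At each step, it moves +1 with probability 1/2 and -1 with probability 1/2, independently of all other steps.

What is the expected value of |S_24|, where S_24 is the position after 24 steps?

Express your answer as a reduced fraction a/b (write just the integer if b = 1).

Answer: 2028117/524288

Derivation:
S_24 takes values m ≡ 0 (mod 2) with |m| ≤ 24; P(S_24=m) = C(24,(24+m)/2)/2^24.
Total paths: 2^24 = 16777216
Distribution: P(S=-24)=1/16777216, P(S=-22)=24/16777216, P(S=-20)=276/16777216, P(S=-18)=2024/16777216, P(S=-16)=10626/16777216, P(S=-14)=42504/16777216, P(S=-12)=134596/16777216, P(S=-10)=346104/16777216, P(S=-8)=735471/16777216, P(S=-6)=1307504/16777216, P(S=-4)=1961256/16777216, P(S=-2)=2496144/16777216, P(S=0)=2704156/16777216, P(S=2)=2496144/16777216, P(S=4)=1961256/16777216, P(S=6)=1307504/16777216, P(S=8)=735471/16777216, P(S=10)=346104/16777216, P(S=12)=134596/16777216, P(S=14)=42504/16777216, P(S=16)=10626/16777216, P(S=18)=2024/16777216, P(S=20)=276/16777216, P(S=22)=24/16777216, P(S=24)=1/16777216
E[|S_24|] = Σ_m |m|·P(S_24=m) = 64899744/16777216 = 2028117/524288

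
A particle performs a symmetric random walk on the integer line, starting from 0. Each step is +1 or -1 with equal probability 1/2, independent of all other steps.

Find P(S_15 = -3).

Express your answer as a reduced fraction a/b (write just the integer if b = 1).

Answer: 5005/32768

Derivation:
To reach position -3 after 15 steps: need 6 steps of +1 and 9 of -1.
Favorable paths: C(15,6) = 5005
Total paths: 2^15 = 32768
P = 5005/32768 = 5005/32768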